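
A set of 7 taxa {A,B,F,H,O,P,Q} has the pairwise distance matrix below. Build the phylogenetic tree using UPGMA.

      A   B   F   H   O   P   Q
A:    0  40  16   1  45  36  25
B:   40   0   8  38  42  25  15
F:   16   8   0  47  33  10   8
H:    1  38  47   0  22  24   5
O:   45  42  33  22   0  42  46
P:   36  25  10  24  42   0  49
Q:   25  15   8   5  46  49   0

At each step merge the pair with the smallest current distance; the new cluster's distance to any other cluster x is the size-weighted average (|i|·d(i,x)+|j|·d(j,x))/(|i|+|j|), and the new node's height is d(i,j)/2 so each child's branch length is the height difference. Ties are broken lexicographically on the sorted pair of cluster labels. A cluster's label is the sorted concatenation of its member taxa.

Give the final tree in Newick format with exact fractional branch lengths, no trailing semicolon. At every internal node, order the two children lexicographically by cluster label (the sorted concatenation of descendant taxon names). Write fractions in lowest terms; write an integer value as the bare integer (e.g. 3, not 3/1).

(((A:1/2,H:1/2):223/16,(((B:4,F:4):7/4,Q:23/4):33/4,P:14):7/16):227/48,O:115/6)

iteration 1: select A,H (d=1); attach at lengths (1/2, 1/2); label the merged cluster AH
  updated: d(AH,B)=39, d(AH,F)=63/2, d(AH,O)=67/2, d(AH,P)=30, d(AH,Q)=15
iteration 2: select B,F (d=8); attach at lengths (4, 4); label the merged cluster BF
  updated: d(AH,BF)=141/4, d(BF,O)=75/2, d(BF,P)=35/2, d(BF,Q)=23/2
iteration 3: select BF,Q (d=23/2); attach at lengths (7/4, 23/4); label the merged cluster BFQ
  updated: d(AH,BFQ)=57/2, d(BFQ,O)=121/3, d(BFQ,P)=28
iteration 4: select BFQ,P (d=28); attach at lengths (33/4, 14); label the merged cluster BFPQ
  updated: d(AH,BFPQ)=231/8, d(BFPQ,O)=163/4
iteration 5: select AH,BFPQ (d=231/8); attach at lengths (223/16, 7/16); label the merged cluster ABFHPQ
  updated: d(ABFHPQ,O)=115/3
iteration 6: select ABFHPQ,O (d=115/3); attach at lengths (227/48, 115/6); label the merged cluster ABFHOPQ
final tree: (((A:1/2,H:1/2):223/16,(((B:4,F:4):7/4,Q:23/4):33/4,P:14):7/16):227/48,O:115/6)
total length: 3697/48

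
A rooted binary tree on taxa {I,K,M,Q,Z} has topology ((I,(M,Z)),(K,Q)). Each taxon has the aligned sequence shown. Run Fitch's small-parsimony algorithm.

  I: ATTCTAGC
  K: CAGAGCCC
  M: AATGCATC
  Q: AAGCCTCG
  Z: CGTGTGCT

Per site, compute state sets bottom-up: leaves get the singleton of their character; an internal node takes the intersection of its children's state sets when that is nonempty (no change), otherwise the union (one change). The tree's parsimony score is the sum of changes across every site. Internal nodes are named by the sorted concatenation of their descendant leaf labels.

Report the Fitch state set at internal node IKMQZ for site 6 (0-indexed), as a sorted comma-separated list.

C

site 0, node MZ: M={A} ∪ Z={C} → {A,C} (+1)
site 0, node IMZ: I={A} ∩ MZ={A,C} → {A} (+0)
site 0, node KQ: K={C} ∪ Q={A} → {A,C} (+1)
site 0, node IKMQZ: IMZ={A} ∩ KQ={A,C} → {A} (+0)
site 1, node MZ: M={A} ∪ Z={G} → {A,G} (+1)
site 1, node IMZ: I={T} ∪ MZ={A,G} → {A,G,T} (+1)
site 1, node KQ: K={A} ∩ Q={A} → {A} (+0)
site 1, node IKMQZ: IMZ={A,G,T} ∩ KQ={A} → {A} (+0)
site 2, node MZ: M={T} ∩ Z={T} → {T} (+0)
site 2, node IMZ: I={T} ∩ MZ={T} → {T} (+0)
site 2, node KQ: K={G} ∩ Q={G} → {G} (+0)
site 2, node IKMQZ: IMZ={T} ∪ KQ={G} → {G,T} (+1)
site 3, node MZ: M={G} ∩ Z={G} → {G} (+0)
site 3, node IMZ: I={C} ∪ MZ={G} → {C,G} (+1)
site 3, node KQ: K={A} ∪ Q={C} → {A,C} (+1)
site 3, node IKMQZ: IMZ={C,G} ∩ KQ={A,C} → {C} (+0)
site 4, node MZ: M={C} ∪ Z={T} → {C,T} (+1)
site 4, node IMZ: I={T} ∩ MZ={C,T} → {T} (+0)
site 4, node KQ: K={G} ∪ Q={C} → {C,G} (+1)
site 4, node IKMQZ: IMZ={T} ∪ KQ={C,G} → {C,G,T} (+1)
site 5, node MZ: M={A} ∪ Z={G} → {A,G} (+1)
site 5, node IMZ: I={A} ∩ MZ={A,G} → {A} (+0)
site 5, node KQ: K={C} ∪ Q={T} → {C,T} (+1)
site 5, node IKMQZ: IMZ={A} ∪ KQ={C,T} → {A,C,T} (+1)
site 6, node MZ: M={T} ∪ Z={C} → {C,T} (+1)
site 6, node IMZ: I={G} ∪ MZ={C,T} → {C,G,T} (+1)
site 6, node KQ: K={C} ∩ Q={C} → {C} (+0)
site 6, node IKMQZ: IMZ={C,G,T} ∩ KQ={C} → {C} (+0)
site 7, node MZ: M={C} ∪ Z={T} → {C,T} (+1)
site 7, node IMZ: I={C} ∩ MZ={C,T} → {C} (+0)
site 7, node KQ: K={C} ∪ Q={G} → {C,G} (+1)
site 7, node IKMQZ: IMZ={C} ∩ KQ={C,G} → {C} (+0)
per-site changes: [2, 2, 1, 2, 3, 3, 2, 2]; total = 17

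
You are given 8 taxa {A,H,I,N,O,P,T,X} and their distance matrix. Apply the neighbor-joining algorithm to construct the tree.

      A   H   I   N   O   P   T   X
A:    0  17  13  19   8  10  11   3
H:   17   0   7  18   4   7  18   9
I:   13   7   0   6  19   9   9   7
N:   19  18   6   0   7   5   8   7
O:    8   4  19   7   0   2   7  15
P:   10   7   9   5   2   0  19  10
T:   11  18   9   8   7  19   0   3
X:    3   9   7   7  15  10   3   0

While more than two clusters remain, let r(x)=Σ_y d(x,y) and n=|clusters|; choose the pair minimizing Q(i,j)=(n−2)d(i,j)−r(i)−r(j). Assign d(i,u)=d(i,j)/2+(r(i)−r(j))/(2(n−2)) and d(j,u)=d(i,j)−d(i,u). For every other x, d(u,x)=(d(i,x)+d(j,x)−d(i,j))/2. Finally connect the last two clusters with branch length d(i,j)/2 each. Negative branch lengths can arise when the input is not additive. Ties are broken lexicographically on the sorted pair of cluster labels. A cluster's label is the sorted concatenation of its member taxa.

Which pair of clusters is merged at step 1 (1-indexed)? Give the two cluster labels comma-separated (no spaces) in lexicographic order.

iteration 1: select H,O (d=4, Q=-118); attach at lengths (7/2, 1/2); label the merged cluster HO
  updated: d(A,HO)=21/2, d(HO,I)=11, d(HO,N)=21/2, d(HO,P)=5/2, d(HO,T)=21/2, d(HO,X)=10
iteration 2: select HO,P (d=5/2, Q=-98); attach at lengths (6/5, 13/10); label the merged cluster HOP
  updated: d(A,HOP)=9, d(HOP,I)=35/4, d(HOP,N)=13/2, d(HOP,T)=27/2, d(HOP,X)=35/4
iteration 3: select A,X (d=3, Q=-287/4); attach at lengths (153/32, -57/32); label the merged cluster AX
  updated: d(AX,HOP)=59/8, d(AX,I)=17/2, d(AX,N)=23/2, d(AX,T)=11/2
iteration 4: select AX,T (d=11/2, Q=-419/8); attach at lengths (107/48, 157/48); label the merged cluster ATX
  updated: d(ATX,HOP)=123/16, d(ATX,I)=6, d(ATX,N)=7
iteration 5: select ATX,I (d=6, Q=-471/16); attach at lengths (191/64, 193/64); label the merged cluster AITX
  updated: d(AITX,HOP)=167/32, d(AITX,N)=7/2
iteration 6: select AITX,HOP (d=167/32, Q=-487/32); attach at lengths (71/64, 263/64); label the merged cluster AHIOPTX
  updated: d(AHIOPTX,N)=153/64
iteration 7: select AHIOPTX,N (d=153/64); attach at lengths (153/128, 153/128); label the merged cluster AHINOPTX
final tree: (((((A:153/32,X:-57/32):107/48,T:157/48):191/64,I:193/64):71/64,((H:7/2,O:1/2):6/5,P:13/10):263/64):153/128,N:153/128)
total length: 1831/64

H,O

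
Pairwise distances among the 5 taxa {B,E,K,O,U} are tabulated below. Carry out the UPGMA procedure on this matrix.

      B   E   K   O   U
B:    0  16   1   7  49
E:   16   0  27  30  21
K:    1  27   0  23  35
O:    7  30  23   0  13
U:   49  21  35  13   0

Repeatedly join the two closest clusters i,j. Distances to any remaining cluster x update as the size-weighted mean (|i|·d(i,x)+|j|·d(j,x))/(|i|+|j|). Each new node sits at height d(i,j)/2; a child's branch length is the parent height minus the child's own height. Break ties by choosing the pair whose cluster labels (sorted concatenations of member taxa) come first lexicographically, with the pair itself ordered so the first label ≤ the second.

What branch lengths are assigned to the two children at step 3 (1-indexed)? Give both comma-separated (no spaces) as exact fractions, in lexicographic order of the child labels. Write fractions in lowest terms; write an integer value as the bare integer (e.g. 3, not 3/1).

1. join B+K (d=1) ⇒ BK; edges |B|=1/2, |K|=1/2
  updated: d(BK,E)=43/2, d(BK,O)=15, d(BK,U)=42
2. join O+U (d=13) ⇒ OU; edges |O|=13/2, |U|=13/2
  updated: d(BK,OU)=57/2, d(E,OU)=51/2
3. join BK+E (d=43/2) ⇒ BEK; edges |BK|=41/4, |E|=43/4
  updated: d(BEK,OU)=55/2
4. join BEK+OU (d=55/2) ⇒ BEKOU; edges |BEK|=3, |OU|=29/4
final tree: (((B:1/2,K:1/2):41/4,E:43/4):3,(O:13/2,U:13/2):29/4)
total length: 181/4

41/4,43/4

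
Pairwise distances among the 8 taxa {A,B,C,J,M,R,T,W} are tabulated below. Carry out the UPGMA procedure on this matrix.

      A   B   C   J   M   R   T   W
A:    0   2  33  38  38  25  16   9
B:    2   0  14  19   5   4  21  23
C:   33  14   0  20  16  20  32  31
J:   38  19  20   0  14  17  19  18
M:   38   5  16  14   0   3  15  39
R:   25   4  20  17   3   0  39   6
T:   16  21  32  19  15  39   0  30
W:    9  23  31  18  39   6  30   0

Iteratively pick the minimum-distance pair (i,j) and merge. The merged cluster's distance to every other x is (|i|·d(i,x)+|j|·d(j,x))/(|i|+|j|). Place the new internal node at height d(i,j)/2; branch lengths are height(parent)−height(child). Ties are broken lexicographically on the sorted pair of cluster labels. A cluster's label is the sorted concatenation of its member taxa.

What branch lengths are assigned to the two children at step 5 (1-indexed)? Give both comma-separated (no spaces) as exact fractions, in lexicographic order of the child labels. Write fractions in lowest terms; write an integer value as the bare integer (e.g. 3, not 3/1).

28/3,19/12

step 1: merge (A,B) at d=2; branch lengths A→1, B→1; new cluster AB
  updated: d(AB,C)=47/2, d(AB,J)=57/2, d(AB,M)=43/2, d(AB,R)=29/2, d(AB,T)=37/2, d(AB,W)=16
step 2: merge (M,R) at d=3; branch lengths M→3/2, R→3/2; new cluster MR
  updated: d(AB,MR)=18, d(C,MR)=18, d(J,MR)=31/2, d(MR,T)=27, d(MR,W)=45/2
step 3: merge (J,MR) at d=31/2; branch lengths J→31/4, MR→25/4; new cluster JMR
  updated: d(AB,JMR)=43/2, d(C,JMR)=56/3, d(JMR,T)=73/3, d(JMR,W)=21
step 4: merge (AB,W) at d=16; branch lengths AB→7, W→8; new cluster ABW
  updated: d(ABW,C)=26, d(ABW,JMR)=64/3, d(ABW,T)=67/3
step 5: merge (C,JMR) at d=56/3; branch lengths C→28/3, JMR→19/12; new cluster CJMR
  updated: d(ABW,CJMR)=45/2, d(CJMR,T)=105/4
step 6: merge (ABW,T) at d=67/3; branch lengths ABW→19/6, T→67/6; new cluster ABTW
  updated: d(ABTW,CJMR)=375/16
step 7: merge (ABTW,CJMR) at d=375/16; branch lengths ABTW→53/96, CJMR→229/96; new cluster ABCJMRTW
final tree: ((((A:1,B:1):7,W:8):19/6,T:67/6):53/96,(C:28/3,(J:31/4,(M:3/2,R:3/2):25/4):19/12):229/96)
total length: 995/16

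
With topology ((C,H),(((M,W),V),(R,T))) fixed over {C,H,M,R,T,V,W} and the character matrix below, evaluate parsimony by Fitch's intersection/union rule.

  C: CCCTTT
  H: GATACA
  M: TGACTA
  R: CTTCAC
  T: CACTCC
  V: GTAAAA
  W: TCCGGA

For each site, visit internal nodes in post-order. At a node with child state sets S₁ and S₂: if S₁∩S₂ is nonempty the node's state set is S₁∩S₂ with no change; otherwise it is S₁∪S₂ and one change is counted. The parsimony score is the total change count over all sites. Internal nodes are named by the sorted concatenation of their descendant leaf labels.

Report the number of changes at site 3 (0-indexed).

5

site 0, node CH: C={C} ∪ H={G} → {C,G} (+1)
site 0, node MW: M={T} ∩ W={T} → {T} (+0)
site 0, node MVW: MW={T} ∪ V={G} → {G,T} (+1)
site 0, node RT: R={C} ∩ T={C} → {C} (+0)
site 0, node MRTVW: MVW={G,T} ∪ RT={C} → {C,G,T} (+1)
site 0, node CHMRTVW: CH={C,G} ∩ MRTVW={C,G,T} → {C,G} (+0)
site 1, node CH: C={C} ∪ H={A} → {A,C} (+1)
site 1, node MW: M={G} ∪ W={C} → {C,G} (+1)
site 1, node MVW: MW={C,G} ∪ V={T} → {C,G,T} (+1)
site 1, node RT: R={T} ∪ T={A} → {A,T} (+1)
site 1, node MRTVW: MVW={C,G,T} ∩ RT={A,T} → {T} (+0)
site 1, node CHMRTVW: CH={A,C} ∪ MRTVW={T} → {A,C,T} (+1)
site 2, node CH: C={C} ∪ H={T} → {C,T} (+1)
site 2, node MW: M={A} ∪ W={C} → {A,C} (+1)
site 2, node MVW: MW={A,C} ∩ V={A} → {A} (+0)
site 2, node RT: R={T} ∪ T={C} → {C,T} (+1)
site 2, node MRTVW: MVW={A} ∪ RT={C,T} → {A,C,T} (+1)
site 2, node CHMRTVW: CH={C,T} ∩ MRTVW={A,C,T} → {C,T} (+0)
site 3, node CH: C={T} ∪ H={A} → {A,T} (+1)
site 3, node MW: M={C} ∪ W={G} → {C,G} (+1)
site 3, node MVW: MW={C,G} ∪ V={A} → {A,C,G} (+1)
site 3, node RT: R={C} ∪ T={T} → {C,T} (+1)
site 3, node MRTVW: MVW={A,C,G} ∩ RT={C,T} → {C} (+0)
site 3, node CHMRTVW: CH={A,T} ∪ MRTVW={C} → {A,C,T} (+1)
site 4, node CH: C={T} ∪ H={C} → {C,T} (+1)
site 4, node MW: M={T} ∪ W={G} → {G,T} (+1)
site 4, node MVW: MW={G,T} ∪ V={A} → {A,G,T} (+1)
site 4, node RT: R={A} ∪ T={C} → {A,C} (+1)
site 4, node MRTVW: MVW={A,G,T} ∩ RT={A,C} → {A} (+0)
site 4, node CHMRTVW: CH={C,T} ∪ MRTVW={A} → {A,C,T} (+1)
site 5, node CH: C={T} ∪ H={A} → {A,T} (+1)
site 5, node MW: M={A} ∩ W={A} → {A} (+0)
site 5, node MVW: MW={A} ∩ V={A} → {A} (+0)
site 5, node RT: R={C} ∩ T={C} → {C} (+0)
site 5, node MRTVW: MVW={A} ∪ RT={C} → {A,C} (+1)
site 5, node CHMRTVW: CH={A,T} ∩ MRTVW={A,C} → {A} (+0)
per-site changes: [3, 5, 4, 5, 5, 2]; total = 24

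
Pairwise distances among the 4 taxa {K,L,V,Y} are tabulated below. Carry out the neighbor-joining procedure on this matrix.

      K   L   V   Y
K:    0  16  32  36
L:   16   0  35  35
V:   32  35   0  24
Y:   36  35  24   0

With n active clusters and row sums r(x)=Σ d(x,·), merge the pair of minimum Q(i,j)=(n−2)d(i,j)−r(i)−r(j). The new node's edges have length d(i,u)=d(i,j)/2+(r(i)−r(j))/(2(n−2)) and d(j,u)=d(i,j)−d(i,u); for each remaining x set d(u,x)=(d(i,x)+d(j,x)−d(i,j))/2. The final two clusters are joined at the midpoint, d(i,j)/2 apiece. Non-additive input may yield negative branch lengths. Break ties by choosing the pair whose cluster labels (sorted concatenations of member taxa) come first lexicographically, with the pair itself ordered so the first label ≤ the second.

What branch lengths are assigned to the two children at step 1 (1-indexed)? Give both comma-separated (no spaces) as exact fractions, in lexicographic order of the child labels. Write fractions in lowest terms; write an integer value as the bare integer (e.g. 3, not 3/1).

step 1: merge (K,L) at d=16, Q=-138; branch lengths K→15/2, L→17/2; new cluster KL
  updated: d(KL,V)=51/2, d(KL,Y)=55/2
step 2: merge (KL,V) at d=51/2, Q=-77; branch lengths KL→29/2, V→11; new cluster KLV
  updated: d(KLV,Y)=13
step 3: merge (KLV,Y) at d=13; branch lengths KLV→13/2, Y→13/2; new cluster KLVY
final tree: (((K:15/2,L:17/2):29/2,V:11):13/2,Y:13/2)
total length: 109/2

15/2,17/2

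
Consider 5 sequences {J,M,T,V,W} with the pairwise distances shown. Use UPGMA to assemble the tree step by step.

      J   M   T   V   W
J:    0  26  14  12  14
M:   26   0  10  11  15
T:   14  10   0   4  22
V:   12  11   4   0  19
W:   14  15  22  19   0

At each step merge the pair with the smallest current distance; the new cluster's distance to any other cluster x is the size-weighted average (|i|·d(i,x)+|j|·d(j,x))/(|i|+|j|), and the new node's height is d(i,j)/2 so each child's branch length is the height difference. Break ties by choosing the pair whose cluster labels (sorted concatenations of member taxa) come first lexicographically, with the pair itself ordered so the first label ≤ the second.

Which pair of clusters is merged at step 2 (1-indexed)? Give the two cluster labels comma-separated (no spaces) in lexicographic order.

1. join T+V (d=4) ⇒ TV; edges |T|=2, |V|=2
  updated: d(J,TV)=13, d(M,TV)=21/2, d(TV,W)=41/2
2. join M+TV (d=21/2) ⇒ MTV; edges |M|=21/4, |TV|=13/4
  updated: d(J,MTV)=52/3, d(MTV,W)=56/3
3. join J+W (d=14) ⇒ JW; edges |J|=7, |W|=7
  updated: d(JW,MTV)=18
4. join JW+MTV (d=18) ⇒ JMTVW; edges |JW|=2, |MTV|=15/4
final tree: ((J:7,W:7):2,(M:21/4,(T:2,V:2):13/4):15/4)
total length: 129/4

M,TV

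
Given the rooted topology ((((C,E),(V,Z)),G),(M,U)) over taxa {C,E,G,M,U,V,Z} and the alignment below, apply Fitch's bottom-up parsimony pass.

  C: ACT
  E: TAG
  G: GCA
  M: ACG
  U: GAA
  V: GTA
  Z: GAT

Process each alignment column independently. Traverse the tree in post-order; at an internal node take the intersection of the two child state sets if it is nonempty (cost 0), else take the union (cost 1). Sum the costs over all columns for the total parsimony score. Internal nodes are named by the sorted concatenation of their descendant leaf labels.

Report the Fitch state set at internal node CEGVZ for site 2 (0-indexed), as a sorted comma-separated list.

A,T

site 0, node CE: C={A} ∪ E={T} → {A,T} (+1)
site 0, node VZ: V={G} ∩ Z={G} → {G} (+0)
site 0, node CEVZ: CE={A,T} ∪ VZ={G} → {A,G,T} (+1)
site 0, node CEGVZ: CEVZ={A,G,T} ∩ G={G} → {G} (+0)
site 0, node MU: M={A} ∪ U={G} → {A,G} (+1)
site 0, node CEGMUVZ: CEGVZ={G} ∩ MU={A,G} → {G} (+0)
site 1, node CE: C={C} ∪ E={A} → {A,C} (+1)
site 1, node VZ: V={T} ∪ Z={A} → {A,T} (+1)
site 1, node CEVZ: CE={A,C} ∩ VZ={A,T} → {A} (+0)
site 1, node CEGVZ: CEVZ={A} ∪ G={C} → {A,C} (+1)
site 1, node MU: M={C} ∪ U={A} → {A,C} (+1)
site 1, node CEGMUVZ: CEGVZ={A,C} ∩ MU={A,C} → {A,C} (+0)
site 2, node CE: C={T} ∪ E={G} → {G,T} (+1)
site 2, node VZ: V={A} ∪ Z={T} → {A,T} (+1)
site 2, node CEVZ: CE={G,T} ∩ VZ={A,T} → {T} (+0)
site 2, node CEGVZ: CEVZ={T} ∪ G={A} → {A,T} (+1)
site 2, node MU: M={G} ∪ U={A} → {A,G} (+1)
site 2, node CEGMUVZ: CEGVZ={A,T} ∩ MU={A,G} → {A} (+0)
per-site changes: [3, 4, 4]; total = 11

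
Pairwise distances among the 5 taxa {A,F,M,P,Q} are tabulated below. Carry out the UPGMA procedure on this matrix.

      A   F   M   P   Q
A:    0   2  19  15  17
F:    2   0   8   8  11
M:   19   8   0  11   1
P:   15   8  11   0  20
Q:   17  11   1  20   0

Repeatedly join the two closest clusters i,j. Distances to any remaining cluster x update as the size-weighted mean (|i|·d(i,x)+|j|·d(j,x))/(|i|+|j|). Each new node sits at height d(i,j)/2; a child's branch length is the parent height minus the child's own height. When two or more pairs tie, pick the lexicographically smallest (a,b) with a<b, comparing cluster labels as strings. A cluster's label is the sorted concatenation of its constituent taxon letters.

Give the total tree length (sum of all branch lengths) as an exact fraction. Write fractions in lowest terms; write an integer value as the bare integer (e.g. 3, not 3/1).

iteration 1: select M,Q (d=1); attach at lengths (1/2, 1/2); label the merged cluster MQ
  updated: d(A,MQ)=18, d(F,MQ)=19/2, d(MQ,P)=31/2
iteration 2: select A,F (d=2); attach at lengths (1, 1); label the merged cluster AF
  updated: d(AF,MQ)=55/4, d(AF,P)=23/2
iteration 3: select AF,P (d=23/2); attach at lengths (19/4, 23/4); label the merged cluster AFP
  updated: d(AFP,MQ)=43/3
iteration 4: select AFP,MQ (d=43/3); attach at lengths (17/12, 20/3); label the merged cluster AFMPQ
final tree: (((A:1,F:1):19/4,P:23/4):17/12,(M:1/2,Q:1/2):20/3)
total length: 259/12

259/12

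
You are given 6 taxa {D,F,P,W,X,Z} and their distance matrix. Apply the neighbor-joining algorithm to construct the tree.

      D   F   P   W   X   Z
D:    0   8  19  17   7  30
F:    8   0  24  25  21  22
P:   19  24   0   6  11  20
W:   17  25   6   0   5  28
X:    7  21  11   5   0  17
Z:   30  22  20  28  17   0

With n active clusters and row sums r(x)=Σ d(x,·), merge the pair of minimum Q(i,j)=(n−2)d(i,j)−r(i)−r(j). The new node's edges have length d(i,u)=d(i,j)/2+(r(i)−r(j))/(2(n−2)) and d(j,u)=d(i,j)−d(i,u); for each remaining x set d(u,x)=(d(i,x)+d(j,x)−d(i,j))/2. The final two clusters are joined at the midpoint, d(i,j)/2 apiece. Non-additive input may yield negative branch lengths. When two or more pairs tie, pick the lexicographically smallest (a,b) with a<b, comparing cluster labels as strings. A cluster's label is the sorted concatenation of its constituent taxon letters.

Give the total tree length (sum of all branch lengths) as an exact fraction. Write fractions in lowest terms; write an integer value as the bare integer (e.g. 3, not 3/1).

689/16

1. join D+F (d=8, Q=-149) ⇒ DF; edges |D|=13/8, |F|=51/8
  updated: d(DF,P)=35/2, d(DF,W)=17, d(DF,X)=10, d(DF,Z)=22
2. join P+W (d=6, Q=-185/2) ⇒ PW; edges |P|=11/4, |W|=13/4
  updated: d(DF,PW)=57/4, d(PW,X)=5, d(PW,Z)=21
3. join DF+Z (d=22, Q=-249/4) ⇒ DFZ; edges |DF|=121/16, |Z|=231/16
  updated: d(DFZ,PW)=53/8, d(DFZ,X)=5/2
4. join DFZ+PW (d=53/8, Q=-113/8) ⇒ DFPWZ; edges |DFZ|=33/16, |PW|=73/16
  updated: d(DFPWZ,X)=7/16
5. join DFPWZ+X (d=7/16) ⇒ DFPWXZ; edges |DFPWZ|=7/32, |X|=7/32
final tree: ((((D:13/8,F:51/8):121/16,Z:231/16):33/16,(P:11/4,W:13/4):73/16):7/32,X:7/32)
total length: 689/16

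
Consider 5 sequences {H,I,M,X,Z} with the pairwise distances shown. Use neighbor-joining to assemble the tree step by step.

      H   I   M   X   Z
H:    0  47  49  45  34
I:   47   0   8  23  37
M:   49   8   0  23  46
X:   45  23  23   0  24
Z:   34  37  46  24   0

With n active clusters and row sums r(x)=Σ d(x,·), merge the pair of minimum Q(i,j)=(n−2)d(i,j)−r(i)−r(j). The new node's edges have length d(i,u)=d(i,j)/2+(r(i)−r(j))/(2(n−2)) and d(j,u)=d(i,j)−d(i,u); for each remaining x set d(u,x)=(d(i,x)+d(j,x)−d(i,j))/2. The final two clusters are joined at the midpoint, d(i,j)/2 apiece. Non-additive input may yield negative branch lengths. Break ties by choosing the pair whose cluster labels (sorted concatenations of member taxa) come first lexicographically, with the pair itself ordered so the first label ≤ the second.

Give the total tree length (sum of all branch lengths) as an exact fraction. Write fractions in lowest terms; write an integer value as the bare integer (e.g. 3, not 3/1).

iteration 1: select I,M (d=8, Q=-217); attach at lengths (13/6, 35/6); label the merged cluster IM
  updated: d(H,IM)=44, d(IM,X)=19, d(IM,Z)=75/2
iteration 2: select H,Z (d=34, Q=-301/2); attach at lengths (191/8, 81/8); label the merged cluster HZ
  updated: d(HZ,IM)=95/4, d(HZ,X)=35/2
iteration 3: select HZ,IM (d=95/4, Q=-241/4); attach at lengths (89/8, 101/8); label the merged cluster HIMZ
  updated: d(HIMZ,X)=51/8
iteration 4: select HIMZ,X (d=51/8); attach at lengths (51/16, 51/16); label the merged cluster HIMXZ
final tree: (((H:191/8,Z:81/8):89/8,(I:13/6,M:35/6):101/8):51/16,X:51/16)
total length: 577/8

577/8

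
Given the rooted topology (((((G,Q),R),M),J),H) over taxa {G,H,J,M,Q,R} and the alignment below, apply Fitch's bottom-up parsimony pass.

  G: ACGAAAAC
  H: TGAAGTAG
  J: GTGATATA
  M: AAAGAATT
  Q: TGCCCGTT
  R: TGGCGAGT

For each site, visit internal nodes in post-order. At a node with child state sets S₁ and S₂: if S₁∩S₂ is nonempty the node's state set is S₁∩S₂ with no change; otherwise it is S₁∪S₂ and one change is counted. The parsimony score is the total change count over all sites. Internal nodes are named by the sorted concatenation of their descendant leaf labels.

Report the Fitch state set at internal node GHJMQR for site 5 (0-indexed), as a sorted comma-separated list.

site 0, node GQ: G={A} ∪ Q={T} → {A,T} (+1)
site 0, node GQR: GQ={A,T} ∩ R={T} → {T} (+0)
site 0, node GMQR: GQR={T} ∪ M={A} → {A,T} (+1)
site 0, node GJMQR: GMQR={A,T} ∪ J={G} → {A,G,T} (+1)
site 0, node GHJMQR: GJMQR={A,G,T} ∩ H={T} → {T} (+0)
site 1, node GQ: G={C} ∪ Q={G} → {C,G} (+1)
site 1, node GQR: GQ={C,G} ∩ R={G} → {G} (+0)
site 1, node GMQR: GQR={G} ∪ M={A} → {A,G} (+1)
site 1, node GJMQR: GMQR={A,G} ∪ J={T} → {A,G,T} (+1)
site 1, node GHJMQR: GJMQR={A,G,T} ∩ H={G} → {G} (+0)
site 2, node GQ: G={G} ∪ Q={C} → {C,G} (+1)
site 2, node GQR: GQ={C,G} ∩ R={G} → {G} (+0)
site 2, node GMQR: GQR={G} ∪ M={A} → {A,G} (+1)
site 2, node GJMQR: GMQR={A,G} ∩ J={G} → {G} (+0)
site 2, node GHJMQR: GJMQR={G} ∪ H={A} → {A,G} (+1)
site 3, node GQ: G={A} ∪ Q={C} → {A,C} (+1)
site 3, node GQR: GQ={A,C} ∩ R={C} → {C} (+0)
site 3, node GMQR: GQR={C} ∪ M={G} → {C,G} (+1)
site 3, node GJMQR: GMQR={C,G} ∪ J={A} → {A,C,G} (+1)
site 3, node GHJMQR: GJMQR={A,C,G} ∩ H={A} → {A} (+0)
site 4, node GQ: G={A} ∪ Q={C} → {A,C} (+1)
site 4, node GQR: GQ={A,C} ∪ R={G} → {A,C,G} (+1)
site 4, node GMQR: GQR={A,C,G} ∩ M={A} → {A} (+0)
site 4, node GJMQR: GMQR={A} ∪ J={T} → {A,T} (+1)
site 4, node GHJMQR: GJMQR={A,T} ∪ H={G} → {A,G,T} (+1)
site 5, node GQ: G={A} ∪ Q={G} → {A,G} (+1)
site 5, node GQR: GQ={A,G} ∩ R={A} → {A} (+0)
site 5, node GMQR: GQR={A} ∩ M={A} → {A} (+0)
site 5, node GJMQR: GMQR={A} ∩ J={A} → {A} (+0)
site 5, node GHJMQR: GJMQR={A} ∪ H={T} → {A,T} (+1)
site 6, node GQ: G={A} ∪ Q={T} → {A,T} (+1)
site 6, node GQR: GQ={A,T} ∪ R={G} → {A,G,T} (+1)
site 6, node GMQR: GQR={A,G,T} ∩ M={T} → {T} (+0)
site 6, node GJMQR: GMQR={T} ∩ J={T} → {T} (+0)
site 6, node GHJMQR: GJMQR={T} ∪ H={A} → {A,T} (+1)
site 7, node GQ: G={C} ∪ Q={T} → {C,T} (+1)
site 7, node GQR: GQ={C,T} ∩ R={T} → {T} (+0)
site 7, node GMQR: GQR={T} ∩ M={T} → {T} (+0)
site 7, node GJMQR: GMQR={T} ∪ J={A} → {A,T} (+1)
site 7, node GHJMQR: GJMQR={A,T} ∪ H={G} → {A,G,T} (+1)
per-site changes: [3, 3, 3, 3, 4, 2, 3, 3]; total = 24

A,T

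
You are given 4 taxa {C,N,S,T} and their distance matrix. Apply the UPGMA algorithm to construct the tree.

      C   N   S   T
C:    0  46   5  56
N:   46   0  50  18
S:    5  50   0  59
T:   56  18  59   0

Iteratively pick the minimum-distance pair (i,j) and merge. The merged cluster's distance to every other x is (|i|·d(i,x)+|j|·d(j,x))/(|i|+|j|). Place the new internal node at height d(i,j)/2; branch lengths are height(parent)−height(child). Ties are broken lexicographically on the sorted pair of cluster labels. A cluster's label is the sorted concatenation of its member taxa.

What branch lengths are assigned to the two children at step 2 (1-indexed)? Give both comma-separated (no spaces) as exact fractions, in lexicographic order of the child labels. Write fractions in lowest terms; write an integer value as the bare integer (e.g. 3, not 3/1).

1. join C+S (d=5) ⇒ CS; edges |C|=5/2, |S|=5/2
  updated: d(CS,N)=48, d(CS,T)=115/2
2. join N+T (d=18) ⇒ NT; edges |N|=9, |T|=9
  updated: d(CS,NT)=211/4
3. join CS+NT (d=211/4) ⇒ CNST; edges |CS|=191/8, |NT|=139/8
final tree: ((C:5/2,S:5/2):191/8,(N:9,T:9):139/8)
total length: 257/4

9,9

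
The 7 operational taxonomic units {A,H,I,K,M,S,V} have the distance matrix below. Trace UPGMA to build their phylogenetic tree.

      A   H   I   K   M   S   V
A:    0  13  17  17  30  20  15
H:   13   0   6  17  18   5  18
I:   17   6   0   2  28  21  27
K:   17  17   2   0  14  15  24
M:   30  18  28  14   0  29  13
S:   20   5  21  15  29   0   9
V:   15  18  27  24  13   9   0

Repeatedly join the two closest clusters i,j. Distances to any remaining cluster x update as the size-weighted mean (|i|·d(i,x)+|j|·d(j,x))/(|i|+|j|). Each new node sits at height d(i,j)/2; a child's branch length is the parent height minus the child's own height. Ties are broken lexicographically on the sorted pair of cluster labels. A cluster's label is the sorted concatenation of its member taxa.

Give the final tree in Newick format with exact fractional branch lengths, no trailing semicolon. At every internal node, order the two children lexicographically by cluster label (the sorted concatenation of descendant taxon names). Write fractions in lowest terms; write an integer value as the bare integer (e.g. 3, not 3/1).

((A:67/8,((H:5/2,S:5/2):39/8,(I:1,K:1):51/8):1):89/40,(M:13/2,V:13/2):41/10)

iteration 1: select I,K (d=2); attach at lengths (1, 1); label the merged cluster IK
  updated: d(A,IK)=17, d(H,IK)=23/2, d(IK,M)=21, d(IK,S)=18, d(IK,V)=51/2
iteration 2: select H,S (d=5); attach at lengths (5/2, 5/2); label the merged cluster HS
  updated: d(A,HS)=33/2, d(HS,IK)=59/4, d(HS,M)=47/2, d(HS,V)=27/2
iteration 3: select M,V (d=13); attach at lengths (13/2, 13/2); label the merged cluster MV
  updated: d(A,MV)=45/2, d(HS,MV)=37/2, d(IK,MV)=93/4
iteration 4: select HS,IK (d=59/4); attach at lengths (39/8, 51/8); label the merged cluster HIKS
  updated: d(A,HIKS)=67/4, d(HIKS,MV)=167/8
iteration 5: select A,HIKS (d=67/4); attach at lengths (67/8, 1); label the merged cluster AHIKS
  updated: d(AHIKS,MV)=106/5
iteration 6: select AHIKS,MV (d=106/5); attach at lengths (89/40, 41/10); label the merged cluster AHIKMSV
final tree: ((A:67/8,((H:5/2,S:5/2):39/8,(I:1,K:1):51/8):1):89/40,(M:13/2,V:13/2):41/10)
total length: 939/20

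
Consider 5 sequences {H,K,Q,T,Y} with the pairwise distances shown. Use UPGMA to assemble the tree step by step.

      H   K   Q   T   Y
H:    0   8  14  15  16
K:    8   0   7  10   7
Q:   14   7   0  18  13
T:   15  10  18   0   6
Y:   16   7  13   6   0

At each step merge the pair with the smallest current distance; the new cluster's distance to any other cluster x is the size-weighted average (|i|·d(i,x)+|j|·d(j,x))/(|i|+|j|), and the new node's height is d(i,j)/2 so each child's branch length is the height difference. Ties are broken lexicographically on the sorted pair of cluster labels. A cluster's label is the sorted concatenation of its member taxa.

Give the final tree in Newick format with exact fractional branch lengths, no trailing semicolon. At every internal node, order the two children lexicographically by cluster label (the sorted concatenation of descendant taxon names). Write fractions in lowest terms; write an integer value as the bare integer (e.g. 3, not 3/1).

1. join T+Y (d=6) ⇒ TY; edges |T|=3, |Y|=3
  updated: d(H,TY)=31/2, d(K,TY)=17/2, d(Q,TY)=31/2
2. join K+Q (d=7) ⇒ KQ; edges |K|=7/2, |Q|=7/2
  updated: d(H,KQ)=11, d(KQ,TY)=12
3. join H+KQ (d=11) ⇒ HKQ; edges |H|=11/2, |KQ|=2
  updated: d(HKQ,TY)=79/6
4. join HKQ+TY (d=79/6) ⇒ HKQTY; edges |HKQ|=13/12, |TY|=43/12
final tree: ((H:11/2,(K:7/2,Q:7/2):2):13/12,(T:3,Y:3):43/12)
total length: 151/6

((H:11/2,(K:7/2,Q:7/2):2):13/12,(T:3,Y:3):43/12)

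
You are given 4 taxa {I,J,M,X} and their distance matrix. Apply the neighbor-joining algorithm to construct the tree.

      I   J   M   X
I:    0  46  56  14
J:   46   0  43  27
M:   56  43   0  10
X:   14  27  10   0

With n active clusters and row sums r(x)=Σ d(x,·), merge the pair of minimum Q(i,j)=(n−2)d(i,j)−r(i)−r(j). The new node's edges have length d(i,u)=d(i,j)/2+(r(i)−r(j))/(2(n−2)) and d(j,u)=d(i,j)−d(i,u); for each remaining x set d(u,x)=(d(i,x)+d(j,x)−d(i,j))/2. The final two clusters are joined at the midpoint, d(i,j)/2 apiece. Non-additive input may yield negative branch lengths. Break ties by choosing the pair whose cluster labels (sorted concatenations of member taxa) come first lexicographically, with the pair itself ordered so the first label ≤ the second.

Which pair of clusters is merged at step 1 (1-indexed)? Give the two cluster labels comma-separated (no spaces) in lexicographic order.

step 1: merge (I,J) at d=46, Q=-140; branch lengths I→23, J→23; new cluster IJ
  updated: d(IJ,M)=53/2, d(IJ,X)=-5/2
step 2: merge (IJ,M) at d=53/2, Q=-34; branch lengths IJ→7, M→39/2; new cluster IJM
  updated: d(IJM,X)=-19/2
step 3: merge (IJM,X) at d=-19/2; branch lengths IJM→-19/4, X→-19/4; new cluster IJMX
final tree: (((I:23,J:23):7,M:39/2):-19/4,X:-19/4)
total length: 63

I,J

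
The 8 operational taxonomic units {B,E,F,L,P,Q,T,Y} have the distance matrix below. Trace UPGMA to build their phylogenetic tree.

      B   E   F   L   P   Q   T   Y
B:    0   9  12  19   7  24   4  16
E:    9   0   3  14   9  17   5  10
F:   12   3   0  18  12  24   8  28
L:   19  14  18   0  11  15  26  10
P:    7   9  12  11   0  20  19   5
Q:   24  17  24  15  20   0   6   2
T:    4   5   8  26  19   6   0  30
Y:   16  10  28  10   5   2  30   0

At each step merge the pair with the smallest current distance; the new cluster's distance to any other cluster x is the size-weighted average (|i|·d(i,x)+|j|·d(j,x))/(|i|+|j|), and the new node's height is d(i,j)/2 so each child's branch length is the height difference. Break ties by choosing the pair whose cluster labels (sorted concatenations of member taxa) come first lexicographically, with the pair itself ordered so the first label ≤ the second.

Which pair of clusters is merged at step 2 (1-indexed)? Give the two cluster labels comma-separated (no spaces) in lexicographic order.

1. join Q+Y (d=2) ⇒ QY; edges |Q|=1, |Y|=1
  updated: d(B,QY)=20, d(E,QY)=27/2, d(F,QY)=26, d(L,QY)=25/2, d(P,QY)=25/2, d(QY,T)=18
2. join E+F (d=3) ⇒ EF; edges |E|=3/2, |F|=3/2
  updated: d(B,EF)=21/2, d(EF,L)=16, d(EF,P)=21/2, d(EF,QY)=79/4, d(EF,T)=13/2
3. join B+T (d=4) ⇒ BT; edges |B|=2, |T|=2
  updated: d(BT,EF)=17/2, d(BT,L)=45/2, d(BT,P)=13, d(BT,QY)=19
4. join BT+EF (d=17/2) ⇒ BEFT; edges |BT|=9/4, |EF|=11/4
  updated: d(BEFT,L)=77/4, d(BEFT,P)=47/4, d(BEFT,QY)=155/8
5. join L+P (d=11) ⇒ LP; edges |L|=11/2, |P|=11/2
  updated: d(BEFT,LP)=31/2, d(LP,QY)=25/2
6. join LP+QY (d=25/2) ⇒ LPQY; edges |LP|=3/4, |QY|=21/4
  updated: d(BEFT,LPQY)=279/16
7. join BEFT+LPQY (d=279/16) ⇒ BEFLPQTY; edges |BEFT|=143/32, |LPQY|=79/32
final tree: (((B:2,T:2):9/4,(E:3/2,F:3/2):11/4):143/32,((L:11/2,P:11/2):3/4,(Q:1,Y:1):21/4):79/32)
total length: 607/16

E,F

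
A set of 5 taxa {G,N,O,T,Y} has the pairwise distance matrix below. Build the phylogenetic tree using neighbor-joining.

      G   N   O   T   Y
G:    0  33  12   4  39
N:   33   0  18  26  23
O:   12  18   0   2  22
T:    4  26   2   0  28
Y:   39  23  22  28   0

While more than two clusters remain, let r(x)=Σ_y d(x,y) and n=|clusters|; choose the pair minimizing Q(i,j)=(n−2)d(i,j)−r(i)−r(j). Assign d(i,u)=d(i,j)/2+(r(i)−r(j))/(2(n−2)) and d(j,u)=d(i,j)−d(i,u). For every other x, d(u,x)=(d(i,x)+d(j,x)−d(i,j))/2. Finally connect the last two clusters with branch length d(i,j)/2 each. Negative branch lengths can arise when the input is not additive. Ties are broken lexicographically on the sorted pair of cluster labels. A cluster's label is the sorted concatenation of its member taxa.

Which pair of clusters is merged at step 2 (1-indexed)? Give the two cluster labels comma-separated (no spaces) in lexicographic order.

G,T

1. join N+Y (d=23, Q=-143) ⇒ NY; edges |N|=19/2, |Y|=27/2
  updated: d(G,NY)=49/2, d(NY,O)=17/2, d(NY,T)=31/2
2. join G+T (d=4, Q=-54) ⇒ GT; edges |G|=27/4, |T|=-11/4
  updated: d(GT,NY)=18, d(GT,O)=5
3. join GT+NY (d=18, Q=-63/2) ⇒ GNTY; edges |GT|=29/4, |NY|=43/4
  updated: d(GNTY,O)=-9/4
4. join GNTY+O (d=-9/4) ⇒ GNOTY; edges |GNTY|=-9/8, |O|=-9/8
final tree: (((G:27/4,T:-11/4):29/4,(N:19/2,Y:27/2):43/4):-9/8,O:-9/8)
total length: 171/4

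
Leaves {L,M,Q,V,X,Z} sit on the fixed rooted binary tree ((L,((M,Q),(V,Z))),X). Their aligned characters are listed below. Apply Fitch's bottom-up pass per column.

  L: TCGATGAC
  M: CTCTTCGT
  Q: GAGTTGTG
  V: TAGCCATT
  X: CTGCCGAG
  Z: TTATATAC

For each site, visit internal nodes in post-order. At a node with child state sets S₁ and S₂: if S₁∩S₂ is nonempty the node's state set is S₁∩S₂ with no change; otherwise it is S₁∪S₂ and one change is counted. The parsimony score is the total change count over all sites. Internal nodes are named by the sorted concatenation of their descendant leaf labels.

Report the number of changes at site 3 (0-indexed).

[col 0] MQ: children M:{C}, Q:{G} ∪→ {C,G}; cost 1
[col 0] VZ: children V:{T}, Z:{T} ∩→ {T}; cost 0
[col 0] MQVZ: children MQ:{C,G}, VZ:{T} ∪→ {C,G,T}; cost 1
[col 0] LMQVZ: children L:{T}, MQVZ:{C,G,T} ∩→ {T}; cost 0
[col 0] LMQVXZ: children LMQVZ:{T}, X:{C} ∪→ {C,T}; cost 1
[col 1] MQ: children M:{T}, Q:{A} ∪→ {A,T}; cost 1
[col 1] VZ: children V:{A}, Z:{T} ∪→ {A,T}; cost 1
[col 1] MQVZ: children MQ:{A,T}, VZ:{A,T} ∩→ {A,T}; cost 0
[col 1] LMQVZ: children L:{C}, MQVZ:{A,T} ∪→ {A,C,T}; cost 1
[col 1] LMQVXZ: children LMQVZ:{A,C,T}, X:{T} ∩→ {T}; cost 0
[col 2] MQ: children M:{C}, Q:{G} ∪→ {C,G}; cost 1
[col 2] VZ: children V:{G}, Z:{A} ∪→ {A,G}; cost 1
[col 2] MQVZ: children MQ:{C,G}, VZ:{A,G} ∩→ {G}; cost 0
[col 2] LMQVZ: children L:{G}, MQVZ:{G} ∩→ {G}; cost 0
[col 2] LMQVXZ: children LMQVZ:{G}, X:{G} ∩→ {G}; cost 0
[col 3] MQ: children M:{T}, Q:{T} ∩→ {T}; cost 0
[col 3] VZ: children V:{C}, Z:{T} ∪→ {C,T}; cost 1
[col 3] MQVZ: children MQ:{T}, VZ:{C,T} ∩→ {T}; cost 0
[col 3] LMQVZ: children L:{A}, MQVZ:{T} ∪→ {A,T}; cost 1
[col 3] LMQVXZ: children LMQVZ:{A,T}, X:{C} ∪→ {A,C,T}; cost 1
[col 4] MQ: children M:{T}, Q:{T} ∩→ {T}; cost 0
[col 4] VZ: children V:{C}, Z:{A} ∪→ {A,C}; cost 1
[col 4] MQVZ: children MQ:{T}, VZ:{A,C} ∪→ {A,C,T}; cost 1
[col 4] LMQVZ: children L:{T}, MQVZ:{A,C,T} ∩→ {T}; cost 0
[col 4] LMQVXZ: children LMQVZ:{T}, X:{C} ∪→ {C,T}; cost 1
[col 5] MQ: children M:{C}, Q:{G} ∪→ {C,G}; cost 1
[col 5] VZ: children V:{A}, Z:{T} ∪→ {A,T}; cost 1
[col 5] MQVZ: children MQ:{C,G}, VZ:{A,T} ∪→ {A,C,G,T}; cost 1
[col 5] LMQVZ: children L:{G}, MQVZ:{A,C,G,T} ∩→ {G}; cost 0
[col 5] LMQVXZ: children LMQVZ:{G}, X:{G} ∩→ {G}; cost 0
[col 6] MQ: children M:{G}, Q:{T} ∪→ {G,T}; cost 1
[col 6] VZ: children V:{T}, Z:{A} ∪→ {A,T}; cost 1
[col 6] MQVZ: children MQ:{G,T}, VZ:{A,T} ∩→ {T}; cost 0
[col 6] LMQVZ: children L:{A}, MQVZ:{T} ∪→ {A,T}; cost 1
[col 6] LMQVXZ: children LMQVZ:{A,T}, X:{A} ∩→ {A}; cost 0
[col 7] MQ: children M:{T}, Q:{G} ∪→ {G,T}; cost 1
[col 7] VZ: children V:{T}, Z:{C} ∪→ {C,T}; cost 1
[col 7] MQVZ: children MQ:{G,T}, VZ:{C,T} ∩→ {T}; cost 0
[col 7] LMQVZ: children L:{C}, MQVZ:{T} ∪→ {C,T}; cost 1
[col 7] LMQVXZ: children LMQVZ:{C,T}, X:{G} ∪→ {C,G,T}; cost 1
per-site changes: [3, 3, 2, 3, 3, 3, 3, 4]; total = 24

3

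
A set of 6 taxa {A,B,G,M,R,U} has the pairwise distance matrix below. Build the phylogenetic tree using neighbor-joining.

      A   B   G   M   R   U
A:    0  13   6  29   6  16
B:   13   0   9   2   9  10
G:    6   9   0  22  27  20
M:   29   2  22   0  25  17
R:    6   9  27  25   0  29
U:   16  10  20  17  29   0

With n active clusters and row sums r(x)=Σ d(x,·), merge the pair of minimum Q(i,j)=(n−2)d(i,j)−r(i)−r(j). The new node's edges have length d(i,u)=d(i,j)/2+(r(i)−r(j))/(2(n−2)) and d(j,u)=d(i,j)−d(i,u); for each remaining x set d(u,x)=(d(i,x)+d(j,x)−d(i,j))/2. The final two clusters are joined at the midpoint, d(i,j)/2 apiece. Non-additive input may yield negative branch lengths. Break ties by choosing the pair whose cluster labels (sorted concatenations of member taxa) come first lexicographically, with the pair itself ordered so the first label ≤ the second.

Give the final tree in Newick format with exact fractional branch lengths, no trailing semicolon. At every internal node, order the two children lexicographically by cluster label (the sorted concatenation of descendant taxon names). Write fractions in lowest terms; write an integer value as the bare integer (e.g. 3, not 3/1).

(((((A:-1/4,R:25/4):41/6,G:20/3):17/4,U:35/4):15/4,B:-35/8):51/16,M:51/16)

iteration 1: select A,R (d=6, Q=-142); attach at lengths (-1/4, 25/4); label the merged cluster AR
  updated: d(AR,B)=8, d(AR,G)=27/2, d(AR,M)=24, d(AR,U)=39/2
iteration 2: select AR,G (d=27/2, Q=-89); attach at lengths (41/6, 20/3); label the merged cluster AGR
  updated: d(AGR,B)=7/4, d(AGR,M)=65/4, d(AGR,U)=13
iteration 3: select AGR,U (d=13, Q=-45); attach at lengths (17/4, 35/4); label the merged cluster AGRU
  updated: d(AGRU,B)=-5/8, d(AGRU,M)=81/8
iteration 4: select AGRU,B (d=-5/8, Q=-23/2); attach at lengths (15/4, -35/8); label the merged cluster ABGRU
  updated: d(ABGRU,M)=51/8
iteration 5: select ABGRU,M (d=51/8); attach at lengths (51/16, 51/16); label the merged cluster ABGMRU
final tree: (((((A:-1/4,R:25/4):41/6,G:20/3):17/4,U:35/4):15/4,B:-35/8):51/16,M:51/16)
total length: 153/4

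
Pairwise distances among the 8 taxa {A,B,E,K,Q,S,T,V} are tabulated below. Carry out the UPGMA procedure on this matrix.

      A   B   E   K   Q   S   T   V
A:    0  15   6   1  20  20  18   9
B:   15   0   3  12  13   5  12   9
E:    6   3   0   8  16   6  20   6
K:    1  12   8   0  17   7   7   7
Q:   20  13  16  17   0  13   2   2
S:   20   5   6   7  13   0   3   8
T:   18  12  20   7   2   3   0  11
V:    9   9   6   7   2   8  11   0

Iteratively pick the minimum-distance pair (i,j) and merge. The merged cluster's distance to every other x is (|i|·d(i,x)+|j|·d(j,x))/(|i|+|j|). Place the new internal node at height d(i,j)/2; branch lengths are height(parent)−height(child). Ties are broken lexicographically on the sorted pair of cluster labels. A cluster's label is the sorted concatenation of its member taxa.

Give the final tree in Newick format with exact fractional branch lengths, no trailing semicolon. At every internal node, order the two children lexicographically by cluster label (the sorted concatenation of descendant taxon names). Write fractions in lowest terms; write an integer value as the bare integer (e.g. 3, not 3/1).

iteration 1: select A,K (d=1); attach at lengths (1/2, 1/2); label the merged cluster AK
  updated: d(AK,B)=27/2, d(AK,E)=7, d(AK,Q)=37/2, d(AK,S)=27/2, d(AK,T)=25/2, d(AK,V)=8
iteration 2: select Q,T (d=2); attach at lengths (1, 1); label the merged cluster QT
  updated: d(AK,QT)=31/2, d(B,QT)=25/2, d(E,QT)=18, d(QT,S)=8, d(QT,V)=13/2
iteration 3: select B,E (d=3); attach at lengths (3/2, 3/2); label the merged cluster BE
  updated: d(AK,BE)=41/4, d(BE,QT)=61/4, d(BE,S)=11/2, d(BE,V)=15/2
iteration 4: select BE,S (d=11/2); attach at lengths (5/4, 11/4); label the merged cluster BES
  updated: d(AK,BES)=34/3, d(BES,QT)=77/6, d(BES,V)=23/3
iteration 5: select QT,V (d=13/2); attach at lengths (9/4, 13/4); label the merged cluster QTV
  updated: d(AK,QTV)=13, d(BES,QTV)=100/9
iteration 6: select BES,QTV (d=100/9); attach at lengths (101/36, 83/36); label the merged cluster BEQSTV
  updated: d(AK,BEQSTV)=73/6
iteration 7: select AK,BEQSTV (d=73/6); attach at lengths (67/12, 19/36); label the merged cluster ABEKQSTV
final tree: ((A:1/2,K:1/2):67/12,(((B:3/2,E:3/2):5/4,S:11/4):101/36,((Q:1,T:1):9/4,V:13/4):83/36):19/36)
total length: 481/18

((A:1/2,K:1/2):67/12,(((B:3/2,E:3/2):5/4,S:11/4):101/36,((Q:1,T:1):9/4,V:13/4):83/36):19/36)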